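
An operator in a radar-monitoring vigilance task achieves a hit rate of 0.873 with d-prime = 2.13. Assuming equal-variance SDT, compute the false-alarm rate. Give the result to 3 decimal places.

z(hit rate) = z(0.873) = 1.1407
z(FA) = z(H) − d' = 1.1407 − 2.13 = -0.9893
false-alarm rate = Φ(-0.9893) = 0.1613

false-alarm rate = 0.161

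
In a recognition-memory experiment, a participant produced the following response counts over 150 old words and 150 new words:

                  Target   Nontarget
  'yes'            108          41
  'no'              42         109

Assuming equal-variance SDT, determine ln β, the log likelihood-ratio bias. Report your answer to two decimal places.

H = 108/150 = 0.7200
FA = 41/150 = 0.2733
z(H) = 0.583
z(FA) = -0.603
ln β = −½·[z(H)² − z(FA)²] = −0.5 × (0.340 − 0.364) = 0.012

ln β = 0.01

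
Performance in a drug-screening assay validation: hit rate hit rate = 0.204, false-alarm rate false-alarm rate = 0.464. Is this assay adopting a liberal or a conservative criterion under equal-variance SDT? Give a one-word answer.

conservative

z(H) = -0.827, z(FA) = -0.090
c = −½·(z(H) + z(FA)) = 0.4585
c > 0 → conservative criterion (biased toward responding “no”).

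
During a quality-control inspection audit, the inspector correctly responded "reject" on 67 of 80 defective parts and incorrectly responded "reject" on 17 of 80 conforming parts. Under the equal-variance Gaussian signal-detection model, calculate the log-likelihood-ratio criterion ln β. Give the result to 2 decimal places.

ln β = -0.17

H = 67/80 = 0.8375
FA = 17/80 = 0.2125
z(H) = 0.984
z(FA) = -0.798
ln β = −½·[z(H)² − z(FA)²] = −0.5 × (0.968 − 0.637) = -0.1655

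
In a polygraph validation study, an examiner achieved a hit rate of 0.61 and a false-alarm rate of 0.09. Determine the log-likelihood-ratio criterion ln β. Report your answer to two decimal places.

z(0.61) = 0.279, z(0.09) = -1.341
ln β = −½·[z(H)² − z(FA)²] = −0.5 × (0.078 − 1.798) = 0.860

ln β = 0.86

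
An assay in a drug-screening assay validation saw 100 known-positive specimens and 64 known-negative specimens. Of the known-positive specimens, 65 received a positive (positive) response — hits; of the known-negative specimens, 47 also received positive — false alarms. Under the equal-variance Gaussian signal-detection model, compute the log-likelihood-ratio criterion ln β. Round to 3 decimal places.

ln β = 0.122

H = 65/100 = 0.6500
FA = 47/64 = 0.7344
Φ⁻¹(H) = 0.3853
Φ⁻¹(FA) = 0.6262
ln β = −½·[z(H)² − z(FA)²] = −0.5 × (0.1485 − 0.3921) = 0.1218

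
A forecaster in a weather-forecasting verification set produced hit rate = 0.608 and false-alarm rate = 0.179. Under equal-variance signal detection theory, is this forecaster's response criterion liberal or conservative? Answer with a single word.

conservative

z(H) = 0.274, z(FA) = -0.919
c = −½·(z(H) + z(FA)) = 0.3225
c > 0 → conservative criterion (biased toward responding “no”).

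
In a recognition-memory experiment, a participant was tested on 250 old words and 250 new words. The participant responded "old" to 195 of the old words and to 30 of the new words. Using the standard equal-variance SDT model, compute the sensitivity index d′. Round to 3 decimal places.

H = 195/250 = 0.7800
FA = 30/250 = 0.1200
z(H) = z(0.7800) = 0.7722
z(FA) = z(0.1200) = -1.1750
d' = z(H) − z(FA) = 0.7722 − (-1.1750) = 1.9472

d′ = 1.947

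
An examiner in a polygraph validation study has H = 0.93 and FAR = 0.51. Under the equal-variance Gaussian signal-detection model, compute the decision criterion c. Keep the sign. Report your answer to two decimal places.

c = -0.75

Φ⁻¹(0.93) = 1.4758, Φ⁻¹(0.51) = 0.0251
c = −½·[z(H) + z(FA)] = −0.5 × (1.4758 + 0.0251) = -0.75045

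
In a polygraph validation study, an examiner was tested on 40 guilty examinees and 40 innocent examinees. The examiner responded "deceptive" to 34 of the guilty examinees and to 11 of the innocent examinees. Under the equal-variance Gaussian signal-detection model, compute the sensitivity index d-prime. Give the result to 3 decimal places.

d-prime = 1.634

H = 34/40 = 0.8500
FA = 11/40 = 0.2750
z(0.8500) = 1.0364, z(0.2750) = -0.5978
d' = z(H) − z(FA) = 1.0364 − (-0.5978) = 1.6342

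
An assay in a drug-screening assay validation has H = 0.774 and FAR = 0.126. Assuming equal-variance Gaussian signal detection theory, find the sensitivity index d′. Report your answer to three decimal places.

d′ = 1.898

z(0.774) = 0.7521, z(0.126) = -1.1455
d' = z(H) − z(FA) = 0.7521 − (-1.1455) = 1.8976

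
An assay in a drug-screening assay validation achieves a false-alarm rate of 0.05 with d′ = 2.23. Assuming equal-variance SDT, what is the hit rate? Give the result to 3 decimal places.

hit rate = 0.721

z(false-alarm rate) = z(0.05) = -1.6449
z(H) = z(FA) + d' = -1.6449 + 2.23 = 0.5851
hit rate = Φ(0.5851) = 0.7208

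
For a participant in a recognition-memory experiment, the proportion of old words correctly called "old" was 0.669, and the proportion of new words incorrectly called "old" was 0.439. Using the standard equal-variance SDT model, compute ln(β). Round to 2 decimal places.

ln β = -0.08

z(H) = 0.437
z(FA) = -0.154
ln β = −½·[z(H)² − z(FA)²] = −0.5 × (0.191 − 0.024) = -0.0835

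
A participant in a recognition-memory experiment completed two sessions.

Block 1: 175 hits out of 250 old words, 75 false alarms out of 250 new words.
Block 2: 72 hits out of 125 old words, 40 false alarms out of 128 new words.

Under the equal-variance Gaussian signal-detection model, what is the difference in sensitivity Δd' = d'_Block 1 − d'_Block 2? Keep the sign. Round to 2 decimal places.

Δd' = 0.37

Block 1: z(0.7000) = 0.524, z(0.3000) = -0.524, d' = 1.048
Block 2: z(0.5760) = 0.192, z(0.3125) = -0.489, d' = 0.681
Δd' = d'_Block 1 − d'_Block 2 = 1.048 − 0.681 = 0.367
Block 1 has the higher sensitivity.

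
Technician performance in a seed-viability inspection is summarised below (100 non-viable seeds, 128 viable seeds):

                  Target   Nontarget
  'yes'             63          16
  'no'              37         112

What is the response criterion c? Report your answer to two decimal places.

H = 63/100 = 0.6300
FA = 16/128 = 0.1250
z(0.6300) = 0.332, z(0.1250) = -1.150
c = −½·[z(H) + z(FA)] = −0.5 × (0.332 + (-1.150)) = 0.409

c = 0.41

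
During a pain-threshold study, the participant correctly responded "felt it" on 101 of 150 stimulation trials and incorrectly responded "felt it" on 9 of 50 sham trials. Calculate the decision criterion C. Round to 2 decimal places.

C = 0.23

H = 101/150 = 0.6733
FA = 9/50 = 0.1800
Φ⁻¹(H) = Φ⁻¹(0.6733) = 0.4490
Φ⁻¹(FA) = Φ⁻¹(0.1800) = -0.9154
c = −½·[z(H) + z(FA)] = −0.5 × (0.4490 + (-0.9154)) = 0.2332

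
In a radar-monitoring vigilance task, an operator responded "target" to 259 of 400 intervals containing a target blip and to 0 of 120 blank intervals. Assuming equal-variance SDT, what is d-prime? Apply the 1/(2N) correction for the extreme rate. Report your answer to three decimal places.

d-prime = 3.017

The false-alarm rate is 0/120 = 0, so apply the 1/(2N) correction: FA → 1/(2·120) = 0.00417.
z(H) = z(0.64750) = 0.3786
z(FA) = z(0.00417) = -2.6380
d' = 0.3786 − (-2.6380) = 3.0166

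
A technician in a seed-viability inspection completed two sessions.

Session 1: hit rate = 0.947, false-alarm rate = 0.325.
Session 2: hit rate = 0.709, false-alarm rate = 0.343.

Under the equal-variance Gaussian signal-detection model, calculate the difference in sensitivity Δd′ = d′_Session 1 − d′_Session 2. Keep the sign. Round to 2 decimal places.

Session 1: z(0.947) = 1.616, z(0.325) = -0.454, d' = 2.070
Session 2: z(0.709) = 0.550, z(0.343) = -0.404, d' = 0.954
Δd' = d'_Session 1 − d'_Session 2 = 2.070 − 0.954 = 1.116
Session 1 has the higher sensitivity.

Δd′ = 1.12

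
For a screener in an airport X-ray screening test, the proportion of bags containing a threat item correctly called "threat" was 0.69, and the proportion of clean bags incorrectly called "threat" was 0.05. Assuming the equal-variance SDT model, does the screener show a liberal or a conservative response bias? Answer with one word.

conservative

z(H) = 0.496, z(FA) = -1.645
c = −½·(z(H) + z(FA)) = 0.5745
c > 0 → conservative criterion (biased toward responding “no”).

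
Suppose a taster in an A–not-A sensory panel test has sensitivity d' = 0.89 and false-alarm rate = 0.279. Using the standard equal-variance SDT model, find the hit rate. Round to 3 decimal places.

z(false-alarm rate) = z(0.279) = -0.5858
z(H) = z(FA) + d' = -0.5858 + 0.89 = 0.3042
hit rate = Φ(0.3042) = 0.6195

hit rate = 0.620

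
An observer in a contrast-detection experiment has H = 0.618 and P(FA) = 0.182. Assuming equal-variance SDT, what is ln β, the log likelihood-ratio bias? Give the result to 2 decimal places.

ln β = 0.37

Φ⁻¹(0.618) = 0.300, Φ⁻¹(0.182) = -0.908
ln β = −½·[z(H)² − z(FA)²] = −0.5 × (0.090 − 0.824) = 0.367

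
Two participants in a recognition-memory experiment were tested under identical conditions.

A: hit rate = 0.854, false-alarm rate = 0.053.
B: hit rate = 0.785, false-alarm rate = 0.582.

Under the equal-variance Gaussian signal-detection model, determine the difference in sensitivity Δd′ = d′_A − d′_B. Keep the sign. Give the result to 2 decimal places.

A: z(0.854) = 1.054, z(0.053) = -1.616, d' = 2.670
B: z(0.785) = 0.789, z(0.582) = 0.207, d' = 0.582
Δd' = d'_A − d'_B = 2.670 − 0.582 = 2.088
A has the higher sensitivity.

Δd′ = 2.09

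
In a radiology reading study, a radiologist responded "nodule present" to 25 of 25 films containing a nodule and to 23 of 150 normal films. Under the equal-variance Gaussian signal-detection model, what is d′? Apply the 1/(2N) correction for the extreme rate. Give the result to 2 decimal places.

The hit rate is 25/25 = 1, so apply the 1/(2N) correction: H → 1 − 1/(2·25) = 0.98000.
z(H) = z(0.98000) = 2.054
z(FA) = z(0.15333) = -1.022
d' = 2.054 − (-1.022) = 3.076

d′ = 3.08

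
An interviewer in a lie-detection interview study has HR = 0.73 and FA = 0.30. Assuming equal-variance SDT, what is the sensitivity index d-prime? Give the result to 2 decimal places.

z(H) = z(0.73) = 0.6128
z(FA) = z(0.30) = -0.5244
d' = z(H) − z(FA) = 0.6128 − (-0.5244) = 1.1372

d-prime = 1.14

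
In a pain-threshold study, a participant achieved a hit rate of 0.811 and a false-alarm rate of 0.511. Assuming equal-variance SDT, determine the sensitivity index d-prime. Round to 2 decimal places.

d-prime = 0.85

z(H) = z(0.811) = 0.882
z(FA) = z(0.511) = 0.028
d' = z(H) − z(FA) = 0.882 − 0.028 = 0.854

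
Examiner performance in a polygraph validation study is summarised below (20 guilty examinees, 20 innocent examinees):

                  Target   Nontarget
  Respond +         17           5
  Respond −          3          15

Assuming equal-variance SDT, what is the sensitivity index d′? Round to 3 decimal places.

H = 17/20 = 0.8500
FA = 5/20 = 0.2500
z(0.8500) = 1.0364, z(0.2500) = -0.6745
d' = z(H) − z(FA) = 1.0364 − (-0.6745) = 1.7109

d′ = 1.711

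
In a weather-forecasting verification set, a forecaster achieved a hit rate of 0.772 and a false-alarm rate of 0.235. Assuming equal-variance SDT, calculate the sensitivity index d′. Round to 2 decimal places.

d′ = 1.47

z(H) = 0.7454
z(FA) = -0.7225
d' = z(H) − z(FA) = 0.7454 − (-0.7225) = 1.4679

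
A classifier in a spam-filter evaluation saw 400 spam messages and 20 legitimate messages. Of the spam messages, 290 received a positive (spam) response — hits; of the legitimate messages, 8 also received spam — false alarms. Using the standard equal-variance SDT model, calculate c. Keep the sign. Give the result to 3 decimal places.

c = -0.172

H = 290/400 = 0.7250
FA = 8/20 = 0.4000
z(H) = 0.5978
z(FA) = -0.2533
c = −½·[z(H) + z(FA)] = −0.5 × (0.5978 + (-0.2533)) = -0.17225
c < 0: the classifier has a liberal response bias.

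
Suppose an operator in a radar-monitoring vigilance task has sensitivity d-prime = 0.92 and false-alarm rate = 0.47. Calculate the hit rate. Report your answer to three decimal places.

z(false-alarm rate) = z(0.47) = -0.0753
z(H) = z(FA) + d' = -0.0753 + 0.92 = 0.8447
hit rate = Φ(0.8447) = 0.8009

hit rate = 0.801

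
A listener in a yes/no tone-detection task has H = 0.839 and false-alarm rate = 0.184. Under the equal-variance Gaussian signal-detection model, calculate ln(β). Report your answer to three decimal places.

ln β = -0.085

Φ⁻¹(H) = Φ⁻¹(0.839) = 0.9904
Φ⁻¹(FA) = Φ⁻¹(0.184) = -0.9002
ln β = −½·[z(H)² − z(FA)²] = −0.5 × (0.9809 − 0.8104) = -0.08525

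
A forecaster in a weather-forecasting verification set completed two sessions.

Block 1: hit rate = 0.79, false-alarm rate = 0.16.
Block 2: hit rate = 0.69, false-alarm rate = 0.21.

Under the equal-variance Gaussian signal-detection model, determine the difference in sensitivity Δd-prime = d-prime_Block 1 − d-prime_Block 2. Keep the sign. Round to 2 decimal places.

Block 1: z(0.79) = 0.806, z(0.16) = -0.994, d' = 1.800
Block 2: z(0.69) = 0.496, z(0.21) = -0.806, d' = 1.302
Δd' = d'_Block 1 − d'_Block 2 = 1.800 − 1.302 = 0.498
Block 1 has the higher sensitivity.

Δd-prime = 0.50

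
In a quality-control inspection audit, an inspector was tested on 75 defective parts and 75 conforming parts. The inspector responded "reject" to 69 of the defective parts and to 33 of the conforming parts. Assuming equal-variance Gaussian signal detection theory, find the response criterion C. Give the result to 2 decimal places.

H = 69/75 = 0.9200
FA = 33/75 = 0.4400
z(H) = z(0.9200) = 1.4051
z(FA) = z(0.4400) = -0.1510
c = −½·[z(H) + z(FA)] = −0.5 × (1.4051 + (-0.1510)) = -0.62705
c < 0: the inspector has a liberal response bias.

C = -0.63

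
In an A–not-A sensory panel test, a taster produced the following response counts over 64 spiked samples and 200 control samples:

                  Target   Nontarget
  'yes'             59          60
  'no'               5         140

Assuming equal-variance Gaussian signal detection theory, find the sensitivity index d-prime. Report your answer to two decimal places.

H = 59/64 = 0.9219
FA = 60/200 = 0.3000
z(H) = 1.4180
z(FA) = -0.5244
d' = z(H) − z(FA) = 1.4180 − (-0.5244) = 1.9424

d-prime = 1.94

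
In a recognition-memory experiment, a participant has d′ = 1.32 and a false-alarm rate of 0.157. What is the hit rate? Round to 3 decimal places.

hit rate = 0.623

z(false-alarm rate) = z(0.157) = -1.0069
z(H) = z(FA) + d' = -1.0069 + 1.32 = 0.3131
hit rate = Φ(0.3131) = 0.6229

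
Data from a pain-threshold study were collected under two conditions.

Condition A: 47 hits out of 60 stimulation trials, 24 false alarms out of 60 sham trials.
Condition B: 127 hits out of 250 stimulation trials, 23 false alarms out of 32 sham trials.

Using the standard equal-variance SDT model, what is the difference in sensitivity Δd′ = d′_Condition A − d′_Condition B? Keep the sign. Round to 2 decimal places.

Δd′ = 1.60

Condition A: z(0.7833) = 0.783, z(0.4000) = -0.253, d' = 1.036
Condition B: z(0.5080) = 0.020, z(0.7188) = 0.579, d' = -0.559
Δd' = d'_Condition A − d'_Condition B = 1.036 − (-0.559) = 1.595
Condition A has the higher sensitivity.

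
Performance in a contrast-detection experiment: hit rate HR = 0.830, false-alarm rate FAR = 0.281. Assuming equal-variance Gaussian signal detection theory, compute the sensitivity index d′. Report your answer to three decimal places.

z(H) = z(0.830) = 0.9542
z(FA) = z(0.281) = -0.5799
d' = z(H) − z(FA) = 0.9542 − (-0.5799) = 1.5341

d′ = 1.534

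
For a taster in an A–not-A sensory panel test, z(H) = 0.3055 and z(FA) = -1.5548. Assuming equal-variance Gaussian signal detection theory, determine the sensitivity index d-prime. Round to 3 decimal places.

d-prime = 1.860

d' = z(H) − z(FA) = 0.3055 − (-1.5548) = 1.8603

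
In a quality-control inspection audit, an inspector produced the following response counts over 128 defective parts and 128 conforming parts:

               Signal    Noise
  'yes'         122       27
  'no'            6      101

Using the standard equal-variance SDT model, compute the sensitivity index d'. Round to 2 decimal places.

H = 122/128 = 0.9531
FA = 27/128 = 0.2109
Φ⁻¹(H) = Φ⁻¹(0.9531) = 1.676
Φ⁻¹(FA) = Φ⁻¹(0.2109) = -0.803
d' = z(H) − z(FA) = 1.676 − (-0.803) = 2.479

d' = 2.48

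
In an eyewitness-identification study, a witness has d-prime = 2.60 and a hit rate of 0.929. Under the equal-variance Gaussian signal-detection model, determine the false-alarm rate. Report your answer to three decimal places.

z(hit rate) = z(0.929) = 1.4684
z(FA) = z(H) − d' = 1.4684 − 2.60 = -1.1316
false-alarm rate = Φ(-1.1316) = 0.1289

false-alarm rate = 0.129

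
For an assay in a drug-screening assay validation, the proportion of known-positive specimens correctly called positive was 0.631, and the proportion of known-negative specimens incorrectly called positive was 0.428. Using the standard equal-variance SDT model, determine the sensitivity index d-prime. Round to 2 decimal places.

Φ⁻¹(0.631) = 0.3345, Φ⁻¹(0.428) = -0.1815
d' = z(H) − z(FA) = 0.3345 − (-0.1815) = 0.5160

d-prime = 0.52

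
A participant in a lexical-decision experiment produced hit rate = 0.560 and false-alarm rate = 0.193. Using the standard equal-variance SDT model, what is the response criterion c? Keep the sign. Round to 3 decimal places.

z(H) = 0.1510
z(FA) = -0.8669
c = −½·[z(H) + z(FA)] = −0.5 × (0.1510 + (-0.8669)) = 0.35795

c = 0.358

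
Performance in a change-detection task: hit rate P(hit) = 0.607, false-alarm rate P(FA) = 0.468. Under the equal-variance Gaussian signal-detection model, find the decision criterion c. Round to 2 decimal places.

c = -0.10

z(H) = z(0.607) = 0.272
z(FA) = z(0.468) = -0.080
c = −½·[z(H) + z(FA)] = −0.5 × (0.272 + (-0.080)) = -0.096
c < 0: the observer has a liberal response bias.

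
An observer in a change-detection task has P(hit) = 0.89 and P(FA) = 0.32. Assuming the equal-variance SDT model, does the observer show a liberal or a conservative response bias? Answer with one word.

z(H) = 1.227, z(FA) = -0.468
c = −½·(z(H) + z(FA)) = -0.3795
c < 0 → liberal criterion (biased toward responding “yes”).

liberal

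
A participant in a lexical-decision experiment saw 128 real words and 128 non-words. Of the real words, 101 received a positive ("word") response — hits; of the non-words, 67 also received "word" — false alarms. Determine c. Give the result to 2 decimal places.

H = 101/128 = 0.7891
FA = 67/128 = 0.5234
z(H) = 0.803
z(FA) = 0.059
c = −½·[z(H) + z(FA)] = −0.5 × (0.803 + 0.059) = -0.431
c < 0: the participant has a liberal response bias.

c = -0.43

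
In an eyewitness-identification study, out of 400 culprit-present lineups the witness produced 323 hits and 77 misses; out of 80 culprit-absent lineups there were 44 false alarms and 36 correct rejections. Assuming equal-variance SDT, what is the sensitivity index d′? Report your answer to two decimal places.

d′ = 0.74

H = 323/400 = 0.8075
FA = 44/80 = 0.5500
Φ⁻¹(0.8075) = 0.869, Φ⁻¹(0.5500) = 0.126
d' = z(H) − z(FA) = 0.869 − 0.126 = 0.743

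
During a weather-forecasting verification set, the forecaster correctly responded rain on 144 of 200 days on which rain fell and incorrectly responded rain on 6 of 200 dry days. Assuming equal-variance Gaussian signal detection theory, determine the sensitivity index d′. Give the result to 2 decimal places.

d′ = 2.46

H = 144/200 = 0.7200
FA = 6/200 = 0.0300
z(H) = z(0.7200) = 0.583
z(FA) = z(0.0300) = -1.881
d' = z(H) − z(FA) = 0.583 − (-1.881) = 2.464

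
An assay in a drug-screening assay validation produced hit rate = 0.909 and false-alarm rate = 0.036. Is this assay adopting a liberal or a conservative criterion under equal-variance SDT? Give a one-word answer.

conservative

z(H) = 1.335, z(FA) = -1.799
c = −½·(z(H) + z(FA)) = 0.232
c > 0 → conservative criterion (biased toward responding “no”).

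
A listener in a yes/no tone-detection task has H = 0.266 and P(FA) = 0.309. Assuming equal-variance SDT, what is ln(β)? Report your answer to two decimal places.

ln β = -0.07

Φ⁻¹(H) = Φ⁻¹(0.266) = -0.625
Φ⁻¹(FA) = Φ⁻¹(0.309) = -0.499
ln β = −½·[z(H)² − z(FA)²] = −0.5 × (0.391 − 0.249) = -0.071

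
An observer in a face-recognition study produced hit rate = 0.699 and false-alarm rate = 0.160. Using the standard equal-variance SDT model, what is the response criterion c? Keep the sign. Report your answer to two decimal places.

c = 0.24

Φ⁻¹(H) = Φ⁻¹(0.699) = 0.5215
Φ⁻¹(FA) = Φ⁻¹(0.160) = -0.9945
c = −½·[z(H) + z(FA)] = −0.5 × (0.5215 + (-0.9945)) = 0.2365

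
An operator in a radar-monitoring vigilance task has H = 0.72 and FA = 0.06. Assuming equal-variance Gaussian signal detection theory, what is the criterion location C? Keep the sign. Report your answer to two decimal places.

z(H) = z(0.72) = 0.5828
z(FA) = z(0.06) = -1.5548
c = −½·[z(H) + z(FA)] = −0.5 × (0.5828 + (-1.5548)) = 0.4860

C = 0.49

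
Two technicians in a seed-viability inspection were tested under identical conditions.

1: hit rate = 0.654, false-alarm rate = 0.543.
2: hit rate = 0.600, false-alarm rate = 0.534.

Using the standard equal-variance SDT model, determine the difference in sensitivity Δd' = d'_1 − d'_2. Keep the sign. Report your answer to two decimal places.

Δd' = 0.12

1: z(0.654) = 0.396, z(0.543) = 0.108, d' = 0.288
2: z(0.600) = 0.253, z(0.534) = 0.085, d' = 0.168
Δd' = d'_1 − d'_2 = 0.288 − 0.168 = 0.120
1 has the higher sensitivity.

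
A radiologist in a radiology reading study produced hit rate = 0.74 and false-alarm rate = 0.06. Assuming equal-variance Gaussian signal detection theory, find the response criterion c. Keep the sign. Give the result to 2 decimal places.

c = 0.46

Φ⁻¹(H) = Φ⁻¹(0.74) = 0.6433
Φ⁻¹(FA) = Φ⁻¹(0.06) = -1.5548
c = −½·[z(H) + z(FA)] = −0.5 × (0.6433 + (-1.5548)) = 0.45575
c > 0: the radiologist has a conservative response bias.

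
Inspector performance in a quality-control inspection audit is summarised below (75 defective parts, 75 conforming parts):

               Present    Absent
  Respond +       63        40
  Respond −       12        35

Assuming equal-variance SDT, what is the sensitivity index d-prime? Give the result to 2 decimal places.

H = 63/75 = 0.8400
FA = 40/75 = 0.5333
z(H) = z(0.8400) = 0.9945
z(FA) = z(0.5333) = 0.0836
d' = z(H) − z(FA) = 0.9945 − 0.0836 = 0.9109

d-prime = 0.91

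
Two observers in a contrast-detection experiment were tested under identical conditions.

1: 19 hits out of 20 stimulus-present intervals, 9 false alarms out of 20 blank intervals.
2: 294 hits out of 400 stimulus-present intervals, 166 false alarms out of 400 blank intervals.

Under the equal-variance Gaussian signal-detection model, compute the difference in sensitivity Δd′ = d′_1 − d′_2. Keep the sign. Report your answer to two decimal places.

1: z(0.9500) = 1.645, z(0.4500) = -0.126, d' = 1.771
2: z(0.7350) = 0.628, z(0.4150) = -0.215, d' = 0.843
Δd' = d'_1 − d'_2 = 1.771 − 0.843 = 0.928
1 has the higher sensitivity.

Δd′ = 0.93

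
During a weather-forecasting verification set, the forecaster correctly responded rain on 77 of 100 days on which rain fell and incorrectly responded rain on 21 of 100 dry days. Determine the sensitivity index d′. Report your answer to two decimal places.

H = 77/100 = 0.7700
FA = 21/100 = 0.2100
z(H) = z(0.7700) = 0.739
z(FA) = z(0.2100) = -0.806
d' = z(H) − z(FA) = 0.739 − (-0.806) = 1.545

d′ = 1.55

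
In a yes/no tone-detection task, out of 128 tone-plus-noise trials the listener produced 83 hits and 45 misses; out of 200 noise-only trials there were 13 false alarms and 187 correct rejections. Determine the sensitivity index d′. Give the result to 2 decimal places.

d′ = 1.90

H = 83/128 = 0.6484
FA = 13/200 = 0.0650
z(H) = z(0.6484) = 0.381
z(FA) = z(0.0650) = -1.514
d' = z(H) − z(FA) = 0.381 − (-1.514) = 1.895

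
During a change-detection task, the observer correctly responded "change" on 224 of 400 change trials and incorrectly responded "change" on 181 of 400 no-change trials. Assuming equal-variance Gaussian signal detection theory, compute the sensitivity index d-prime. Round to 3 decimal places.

H = 224/400 = 0.5600
FA = 181/400 = 0.4525
Φ⁻¹(H) = Φ⁻¹(0.5600) = 0.1510
Φ⁻¹(FA) = Φ⁻¹(0.4525) = -0.1193
d' = z(H) − z(FA) = 0.1510 − (-0.1193) = 0.2703

d-prime = 0.270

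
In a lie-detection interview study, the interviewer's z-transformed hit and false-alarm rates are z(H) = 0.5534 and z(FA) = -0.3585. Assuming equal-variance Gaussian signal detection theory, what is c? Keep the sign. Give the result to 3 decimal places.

c = −½·[z(H) + z(FA)] = −½·(0.5534 + (-0.3585)) = -0.09745

c = -0.097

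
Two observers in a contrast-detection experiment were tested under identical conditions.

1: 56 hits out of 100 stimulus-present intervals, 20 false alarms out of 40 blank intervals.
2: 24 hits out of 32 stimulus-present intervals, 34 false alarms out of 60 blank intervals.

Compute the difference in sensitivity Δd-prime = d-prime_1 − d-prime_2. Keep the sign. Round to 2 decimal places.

1: z(0.5600) = 0.151, z(0.5000) = 0.000, d' = 0.151
2: z(0.7500) = 0.674, z(0.5667) = 0.168, d' = 0.506
Δd' = d'_1 − d'_2 = 0.151 − 0.506 = -0.355
2 has the higher sensitivity.

Δd-prime = -0.36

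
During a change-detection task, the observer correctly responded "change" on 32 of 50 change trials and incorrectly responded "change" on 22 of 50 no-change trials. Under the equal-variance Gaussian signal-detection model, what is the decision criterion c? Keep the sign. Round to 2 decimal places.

H = 32/50 = 0.6400
FA = 22/50 = 0.4400
z(0.6400) = 0.358, z(0.4400) = -0.151
c = −½·[z(H) + z(FA)] = −0.5 × (0.358 + (-0.151)) = -0.1035

c = -0.10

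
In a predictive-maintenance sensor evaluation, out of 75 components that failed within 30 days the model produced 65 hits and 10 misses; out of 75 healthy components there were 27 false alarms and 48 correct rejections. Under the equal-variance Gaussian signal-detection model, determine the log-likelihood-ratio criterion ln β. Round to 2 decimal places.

H = 65/75 = 0.8667
FA = 27/75 = 0.3600
z(0.8667) = 1.111, z(0.3600) = -0.358
ln β = −½·[z(H)² − z(FA)²] = −0.5 × (1.234 − 0.128) = -0.553

ln β = -0.55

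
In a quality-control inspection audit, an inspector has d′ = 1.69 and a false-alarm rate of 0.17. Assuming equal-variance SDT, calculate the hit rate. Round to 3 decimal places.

hit rate = 0.769

z(false-alarm rate) = z(0.17) = -0.9542
z(H) = z(FA) + d' = -0.9542 + 1.69 = 0.7358
hit rate = Φ(0.7358) = 0.7691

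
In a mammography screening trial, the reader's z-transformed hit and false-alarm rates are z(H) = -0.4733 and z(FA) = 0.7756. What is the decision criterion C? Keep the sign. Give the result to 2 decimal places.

C = -0.15

c = −½·[z(H) + z(FA)] = −½·(-0.4733 + 0.7756) = -0.15115
c < 0: the reader has a liberal response bias.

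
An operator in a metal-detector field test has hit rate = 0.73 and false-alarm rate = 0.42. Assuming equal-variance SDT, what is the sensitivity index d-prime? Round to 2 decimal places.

z(0.73) = 0.6128, z(0.42) = -0.2019
d' = z(H) − z(FA) = 0.6128 − (-0.2019) = 0.8147

d-prime = 0.81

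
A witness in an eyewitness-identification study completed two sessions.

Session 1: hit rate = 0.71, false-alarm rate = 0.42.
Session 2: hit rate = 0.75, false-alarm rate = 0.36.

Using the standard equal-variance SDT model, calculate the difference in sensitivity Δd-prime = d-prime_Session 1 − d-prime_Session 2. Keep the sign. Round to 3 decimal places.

Δd-prime = -0.278

Session 1: z(0.71) = 0.5534, z(0.42) = -0.2019, d' = 0.7553
Session 2: z(0.75) = 0.6745, z(0.36) = -0.3585, d' = 1.0330
Δd' = d'_Session 1 − d'_Session 2 = 0.7553 − 1.0330 = -0.2777
Session 2 has the higher sensitivity.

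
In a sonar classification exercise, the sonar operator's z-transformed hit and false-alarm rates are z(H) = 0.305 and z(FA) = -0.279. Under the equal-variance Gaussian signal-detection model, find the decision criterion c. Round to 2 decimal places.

c = −½·[z(H) + z(FA)] = −½·(0.305 + (-0.279)) = -0.013

c = -0.01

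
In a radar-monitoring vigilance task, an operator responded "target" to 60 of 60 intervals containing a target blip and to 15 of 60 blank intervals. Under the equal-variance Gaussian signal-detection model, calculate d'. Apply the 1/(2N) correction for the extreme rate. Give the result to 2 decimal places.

The hit rate is 60/60 = 1, so apply the 1/(2N) correction: H → 1 − 1/(2·60) = 0.99167.
z(H) = z(0.99167) = 2.394
z(FA) = z(0.25000) = -0.674
d' = 2.394 − (-0.674) = 3.068

d' = 3.07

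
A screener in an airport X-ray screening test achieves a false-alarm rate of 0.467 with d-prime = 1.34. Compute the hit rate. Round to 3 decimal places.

z(false-alarm rate) = z(0.467) = -0.0828
z(H) = z(FA) + d' = -0.0828 + 1.34 = 1.2572
hit rate = Φ(1.2572) = 0.8957

hit rate = 0.896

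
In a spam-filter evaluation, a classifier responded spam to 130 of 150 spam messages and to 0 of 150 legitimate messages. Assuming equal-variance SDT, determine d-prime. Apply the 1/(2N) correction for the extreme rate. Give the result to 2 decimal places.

The false-alarm rate is 0/150 = 0, so apply the 1/(2N) correction: FA → 1/(2·150) = 0.00333.
z(H) = z(0.86667) = 1.111
z(FA) = z(0.00333) = -2.713
d' = 1.111 − (-2.713) = 3.824

d-prime = 3.82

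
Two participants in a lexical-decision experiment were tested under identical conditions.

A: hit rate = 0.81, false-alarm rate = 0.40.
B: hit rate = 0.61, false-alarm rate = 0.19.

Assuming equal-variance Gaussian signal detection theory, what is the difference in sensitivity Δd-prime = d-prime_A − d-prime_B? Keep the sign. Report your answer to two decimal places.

A: z(0.81) = 0.878, z(0.40) = -0.253, d' = 1.131
B: z(0.61) = 0.279, z(0.19) = -0.878, d' = 1.157
Δd' = d'_A − d'_B = 1.131 − 1.157 = -0.026
B has the higher sensitivity.

Δd-prime = -0.03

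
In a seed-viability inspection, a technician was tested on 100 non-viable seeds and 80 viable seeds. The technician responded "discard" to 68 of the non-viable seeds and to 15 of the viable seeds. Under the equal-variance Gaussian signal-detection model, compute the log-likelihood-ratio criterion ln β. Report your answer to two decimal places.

ln β = 0.28

H = 68/100 = 0.6800
FA = 15/80 = 0.1875
z(H) = z(0.6800) = 0.468
z(FA) = z(0.1875) = -0.887
ln β = −½·[z(H)² − z(FA)²] = −0.5 × (0.219 − 0.787) = 0.284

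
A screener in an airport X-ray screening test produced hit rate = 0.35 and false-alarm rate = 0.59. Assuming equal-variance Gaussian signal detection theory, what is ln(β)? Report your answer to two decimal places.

ln β = -0.05

z(H) = z(0.35) = -0.385
z(FA) = z(0.59) = 0.228
ln β = −½·[z(H)² − z(FA)²] = −0.5 × (0.148 − 0.052) = -0.048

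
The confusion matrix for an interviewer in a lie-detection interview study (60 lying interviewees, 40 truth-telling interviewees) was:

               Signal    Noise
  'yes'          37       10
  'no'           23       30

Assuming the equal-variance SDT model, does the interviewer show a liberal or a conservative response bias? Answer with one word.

z(H) = 0.297, z(FA) = -0.674
c = −½·(z(H) + z(FA)) = 0.1885
c > 0 → conservative criterion (biased toward responding “no”).

conservative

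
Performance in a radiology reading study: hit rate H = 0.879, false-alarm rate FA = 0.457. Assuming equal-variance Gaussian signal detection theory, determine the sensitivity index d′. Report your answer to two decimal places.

d′ = 1.28

z(H) = z(0.879) = 1.170
z(FA) = z(0.457) = -0.108
d' = z(H) − z(FA) = 1.170 − (-0.108) = 1.278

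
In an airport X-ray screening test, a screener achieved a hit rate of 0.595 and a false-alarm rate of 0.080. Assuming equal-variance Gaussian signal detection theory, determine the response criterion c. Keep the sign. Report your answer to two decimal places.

z(H) = z(0.595) = 0.2404
z(FA) = z(0.080) = -1.4051
c = −½·[z(H) + z(FA)] = −0.5 × (0.2404 + (-1.4051)) = 0.58235

c = 0.58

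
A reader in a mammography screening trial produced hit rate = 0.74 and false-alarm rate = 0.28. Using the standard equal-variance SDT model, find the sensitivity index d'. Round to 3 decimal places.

z(0.74) = 0.6433, z(0.28) = -0.5828
d' = z(H) − z(FA) = 0.6433 − (-0.5828) = 1.2261

d' = 1.226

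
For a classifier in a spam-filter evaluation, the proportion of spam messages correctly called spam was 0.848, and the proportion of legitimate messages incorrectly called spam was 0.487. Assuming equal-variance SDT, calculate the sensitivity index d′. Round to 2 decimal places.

z(H) = z(0.848) = 1.0279
z(FA) = z(0.487) = -0.0326
d' = z(H) − z(FA) = 1.0279 − (-0.0326) = 1.0605

d′ = 1.06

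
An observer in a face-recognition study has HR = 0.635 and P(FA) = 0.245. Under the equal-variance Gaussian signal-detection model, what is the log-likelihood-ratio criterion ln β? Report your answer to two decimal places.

ln β = 0.18

z(H) = z(0.635) = 0.345
z(FA) = z(0.245) = -0.690
ln β = −½·[z(H)² − z(FA)²] = −0.5 × (0.119 − 0.476) = 0.1785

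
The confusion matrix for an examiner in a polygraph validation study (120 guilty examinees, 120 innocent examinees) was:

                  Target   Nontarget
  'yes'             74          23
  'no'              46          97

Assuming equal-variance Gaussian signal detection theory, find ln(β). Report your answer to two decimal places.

H = 74/120 = 0.6167
FA = 23/120 = 0.1917
z(0.6167) = 0.297, z(0.1917) = -0.872
ln β = −½·[z(H)² − z(FA)²] = −0.5 × (0.088 − 0.760) = 0.336

ln β = 0.34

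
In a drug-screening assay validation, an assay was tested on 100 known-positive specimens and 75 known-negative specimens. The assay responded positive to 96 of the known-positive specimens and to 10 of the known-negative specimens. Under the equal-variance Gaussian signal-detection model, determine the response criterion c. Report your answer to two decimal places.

c = -0.32

H = 96/100 = 0.9600
FA = 10/75 = 0.1333
z(H) = 1.7507
z(FA) = -1.1109
c = −½·[z(H) + z(FA)] = −0.5 × (1.7507 + (-1.1109)) = -0.3199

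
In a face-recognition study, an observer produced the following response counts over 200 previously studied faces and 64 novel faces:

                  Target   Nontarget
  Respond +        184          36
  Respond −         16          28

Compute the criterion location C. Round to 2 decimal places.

C = -0.78

H = 184/200 = 0.9200
FA = 36/64 = 0.5625
z(H) = z(0.9200) = 1.4051
z(FA) = z(0.5625) = 0.1573
c = −½·[z(H) + z(FA)] = −0.5 × (1.4051 + 0.1573) = -0.7812
c < 0: the observer has a liberal response bias.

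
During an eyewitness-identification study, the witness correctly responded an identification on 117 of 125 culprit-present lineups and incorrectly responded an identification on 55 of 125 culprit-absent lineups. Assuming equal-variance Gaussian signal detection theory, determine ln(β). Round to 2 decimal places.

H = 117/125 = 0.9360
FA = 55/125 = 0.4400
z(H) = z(0.9360) = 1.522
z(FA) = z(0.4400) = -0.151
ln β = −½·[z(H)² − z(FA)²] = −0.5 × (2.316 − 0.023) = -1.1465

ln β = -1.15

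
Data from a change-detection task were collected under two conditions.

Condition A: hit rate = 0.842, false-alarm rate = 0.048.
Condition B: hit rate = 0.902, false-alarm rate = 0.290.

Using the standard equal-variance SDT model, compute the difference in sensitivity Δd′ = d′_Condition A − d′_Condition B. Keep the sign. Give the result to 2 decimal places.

Condition A: z(0.842) = 1.003, z(0.048) = -1.665, d' = 2.668
Condition B: z(0.902) = 1.293, z(0.290) = -0.553, d' = 1.846
Δd' = d'_Condition A − d'_Condition B = 2.668 − 1.846 = 0.822
Condition A has the higher sensitivity.

Δd′ = 0.82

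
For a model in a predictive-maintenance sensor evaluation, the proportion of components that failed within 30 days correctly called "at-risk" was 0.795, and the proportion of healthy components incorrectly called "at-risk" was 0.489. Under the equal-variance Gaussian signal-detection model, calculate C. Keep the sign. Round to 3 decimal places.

z(0.795) = 0.8239, z(0.489) = -0.0276
c = −½·[z(H) + z(FA)] = −0.5 × (0.8239 + (-0.0276)) = -0.39815
c < 0: the model has a liberal response bias.

C = -0.398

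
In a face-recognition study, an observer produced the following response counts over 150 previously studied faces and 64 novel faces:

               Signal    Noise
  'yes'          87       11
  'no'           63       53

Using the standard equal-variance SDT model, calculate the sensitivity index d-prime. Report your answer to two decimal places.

H = 87/150 = 0.5800
FA = 11/64 = 0.1719
z(H) = 0.202
z(FA) = -0.947
d' = z(H) − z(FA) = 0.202 − (-0.947) = 1.149

d-prime = 1.15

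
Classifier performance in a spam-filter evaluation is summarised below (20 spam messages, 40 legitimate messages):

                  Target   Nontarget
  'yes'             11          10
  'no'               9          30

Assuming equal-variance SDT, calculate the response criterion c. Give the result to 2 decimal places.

H = 11/20 = 0.5500
FA = 10/40 = 0.2500
z(H) = z(0.5500) = 0.1257
z(FA) = z(0.2500) = -0.6745
c = −½·[z(H) + z(FA)] = −0.5 × (0.1257 + (-0.6745)) = 0.2744

c = 0.27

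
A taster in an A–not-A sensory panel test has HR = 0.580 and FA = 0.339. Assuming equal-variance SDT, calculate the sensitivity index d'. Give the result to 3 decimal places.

d' = 0.617

z(H) = z(0.580) = 0.2019
z(FA) = z(0.339) = -0.4152
d' = z(H) − z(FA) = 0.2019 − (-0.4152) = 0.6171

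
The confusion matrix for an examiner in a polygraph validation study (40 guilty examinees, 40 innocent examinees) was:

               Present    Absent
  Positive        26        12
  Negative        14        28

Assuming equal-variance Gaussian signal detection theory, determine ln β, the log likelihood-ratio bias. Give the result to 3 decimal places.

H = 26/40 = 0.6500
FA = 12/40 = 0.3000
z(H) = 0.3853
z(FA) = -0.5244
ln β = −½·[z(H)² − z(FA)²] = −0.5 × (0.1485 − 0.2750) = 0.06325

ln β = 0.063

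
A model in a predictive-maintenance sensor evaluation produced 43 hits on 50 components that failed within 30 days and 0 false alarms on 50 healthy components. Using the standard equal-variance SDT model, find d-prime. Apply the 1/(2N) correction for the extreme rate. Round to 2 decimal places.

The false-alarm rate is 0/50 = 0, so apply the 1/(2N) correction: FA → 1/(2·50) = 0.01000.
z(H) = z(0.86000) = 1.080
z(FA) = z(0.01000) = -2.326
d' = 1.080 − (-2.326) = 3.406

d-prime = 3.41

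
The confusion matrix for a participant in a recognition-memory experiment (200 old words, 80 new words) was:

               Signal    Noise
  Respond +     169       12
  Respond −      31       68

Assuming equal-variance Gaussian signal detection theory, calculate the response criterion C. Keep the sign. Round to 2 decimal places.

C = 0.01

H = 169/200 = 0.8450
FA = 12/80 = 0.1500
Φ⁻¹(H) = 1.015
Φ⁻¹(FA) = -1.036
c = −½·[z(H) + z(FA)] = −0.5 × (1.015 + (-1.036)) = 0.0105
c > 0: the participant has a conservative response bias.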